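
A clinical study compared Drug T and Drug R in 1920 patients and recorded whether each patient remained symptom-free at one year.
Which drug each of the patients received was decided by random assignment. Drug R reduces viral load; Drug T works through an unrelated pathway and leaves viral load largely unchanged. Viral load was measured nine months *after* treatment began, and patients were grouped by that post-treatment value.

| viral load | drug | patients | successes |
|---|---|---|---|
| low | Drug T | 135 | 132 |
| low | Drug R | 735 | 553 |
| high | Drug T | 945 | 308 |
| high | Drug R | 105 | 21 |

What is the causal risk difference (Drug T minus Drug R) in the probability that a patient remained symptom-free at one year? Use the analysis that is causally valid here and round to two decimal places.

The stratified and pooled comparisons disagree (Drug T wins within each viral load; Drug R wins overall), so the answer turns on the causal role of viral load.
Viral load is downstream of the drug. One should not condition on a consequence of treatment, so the overall rates are the right comparison.
The causal difference is the pooled difference: 0.407 − 0.683 = -0.276.

-0.28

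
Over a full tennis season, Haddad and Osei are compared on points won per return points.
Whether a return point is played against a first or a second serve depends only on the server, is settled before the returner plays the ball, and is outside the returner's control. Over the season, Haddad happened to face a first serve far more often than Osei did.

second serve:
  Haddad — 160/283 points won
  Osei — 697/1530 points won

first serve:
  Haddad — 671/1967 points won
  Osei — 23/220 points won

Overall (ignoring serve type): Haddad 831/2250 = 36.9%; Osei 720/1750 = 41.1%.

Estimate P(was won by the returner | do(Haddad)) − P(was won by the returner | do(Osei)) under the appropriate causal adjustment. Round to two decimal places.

+0.18

The stratified and pooled comparisons disagree (Haddad wins within each serve type; Osei wins overall), so the answer turns on the causal role of serve type.
Serve type is set before the player has any effect — it is not caused by the player — and it independently drives the outcome. That makes it a confounder, so the causal comparison is within serve type levels.
Adjusting over the population distribution of serve type: 0.453·(0.565−0.456) + 0.547·(0.341−0.105) = +0.179.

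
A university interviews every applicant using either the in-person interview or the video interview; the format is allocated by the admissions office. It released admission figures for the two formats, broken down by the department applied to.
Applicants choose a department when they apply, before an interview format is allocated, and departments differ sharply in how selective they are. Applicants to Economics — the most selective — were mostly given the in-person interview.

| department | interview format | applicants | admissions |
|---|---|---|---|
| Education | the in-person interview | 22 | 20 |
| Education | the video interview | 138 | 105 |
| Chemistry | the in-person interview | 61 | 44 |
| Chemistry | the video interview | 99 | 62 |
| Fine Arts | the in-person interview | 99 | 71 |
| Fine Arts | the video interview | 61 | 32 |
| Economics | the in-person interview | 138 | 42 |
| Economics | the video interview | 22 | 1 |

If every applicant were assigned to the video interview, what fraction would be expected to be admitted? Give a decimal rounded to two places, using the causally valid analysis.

Within every department level the in-person interview has the higher rate, yet pooled the video interview does — Simpson's reversal.
Department differs across interview formats for reasons unrelated to any effect of the interview format itself, and it separately predicts the outcome — a classic confounder. We must compare within department levels.
Standardising the video interview to the population department mix: 0.250·105/138 + 0.250·62/99 + 0.250·32/61 + 0.250·1/22 = 0.489.

0.49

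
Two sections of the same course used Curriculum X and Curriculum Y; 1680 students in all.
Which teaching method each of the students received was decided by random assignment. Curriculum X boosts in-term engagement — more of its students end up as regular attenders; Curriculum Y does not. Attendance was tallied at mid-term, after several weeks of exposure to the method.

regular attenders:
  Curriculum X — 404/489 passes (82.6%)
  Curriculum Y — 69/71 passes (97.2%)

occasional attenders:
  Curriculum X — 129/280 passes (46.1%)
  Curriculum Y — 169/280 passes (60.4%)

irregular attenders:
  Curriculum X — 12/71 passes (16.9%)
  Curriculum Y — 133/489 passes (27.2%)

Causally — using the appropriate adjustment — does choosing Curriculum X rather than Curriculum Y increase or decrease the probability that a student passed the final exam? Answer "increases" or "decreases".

Mid-term attendance here is a post-treatment variable shaped by the teaching method; conditioning on it would introduce bias rather than remove it. The overall comparison is the causal one.
Pooled: Curriculum X 64.9% vs Curriculum Y 44.2%; Curriculum X is higher overall.

increases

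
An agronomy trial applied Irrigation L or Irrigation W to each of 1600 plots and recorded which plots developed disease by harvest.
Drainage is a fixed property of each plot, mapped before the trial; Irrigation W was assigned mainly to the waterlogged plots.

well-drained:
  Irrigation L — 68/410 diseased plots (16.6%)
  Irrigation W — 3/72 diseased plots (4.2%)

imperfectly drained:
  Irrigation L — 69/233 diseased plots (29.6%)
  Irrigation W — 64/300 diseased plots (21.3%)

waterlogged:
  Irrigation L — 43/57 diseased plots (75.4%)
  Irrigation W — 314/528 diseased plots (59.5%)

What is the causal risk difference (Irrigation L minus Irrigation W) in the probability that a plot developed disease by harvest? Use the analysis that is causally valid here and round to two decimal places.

Field drainage satisfies the back-door criterion: it is not a descendant of the irrigation, and it blocks the spurious path from irrigation to outcome. Adjusting for it (i.e., using the within-field drainage rates) gives the causal effect.
Adjusting over the population distribution of field drainage: 0.301·(0.166−0.042) + 0.333·(0.296−0.213) + 0.366·(0.754−0.595) = +0.123.

+0.12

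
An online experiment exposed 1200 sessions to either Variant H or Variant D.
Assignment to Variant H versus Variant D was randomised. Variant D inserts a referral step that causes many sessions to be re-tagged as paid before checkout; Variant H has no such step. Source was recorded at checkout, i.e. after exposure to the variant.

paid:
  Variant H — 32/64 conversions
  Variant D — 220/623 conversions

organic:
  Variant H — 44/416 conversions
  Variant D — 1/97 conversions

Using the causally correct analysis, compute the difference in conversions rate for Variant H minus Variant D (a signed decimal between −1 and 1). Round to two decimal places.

-0.15

Within every traffic source level Variant H has the higher rate, yet pooled Variant D does — Simpson's reversal.
Because the variant influences traffic source, traffic source is a post-treatment mediator, not a confounder. Stratifying on it would bias the estimate; the causal effect is the crude pooled difference.
The causal difference is the pooled difference: 0.158 − 0.307 = -0.149.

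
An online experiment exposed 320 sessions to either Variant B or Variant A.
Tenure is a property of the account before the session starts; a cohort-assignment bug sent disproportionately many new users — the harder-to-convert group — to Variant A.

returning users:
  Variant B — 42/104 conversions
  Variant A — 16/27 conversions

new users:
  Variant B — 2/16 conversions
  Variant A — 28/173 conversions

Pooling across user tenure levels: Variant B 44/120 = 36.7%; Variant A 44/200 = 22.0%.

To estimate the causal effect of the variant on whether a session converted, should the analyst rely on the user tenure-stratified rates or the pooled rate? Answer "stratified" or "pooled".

Variant A is higher inside every user tenure stratum but Variant B is higher in aggregate. Whether to stratify depends on how user tenure relates to the variant.
Since user tenure is a pre-existing factor (not a product of the variant) and it affects the outcome on its own, it is a confounder. The stratified rates, not the pooled rate, identify the causal effect.
Within each level — returning users: 40.4% vs 59.3%; new users: 12.5% vs 16.2% — Variant A is higher every time.

stratified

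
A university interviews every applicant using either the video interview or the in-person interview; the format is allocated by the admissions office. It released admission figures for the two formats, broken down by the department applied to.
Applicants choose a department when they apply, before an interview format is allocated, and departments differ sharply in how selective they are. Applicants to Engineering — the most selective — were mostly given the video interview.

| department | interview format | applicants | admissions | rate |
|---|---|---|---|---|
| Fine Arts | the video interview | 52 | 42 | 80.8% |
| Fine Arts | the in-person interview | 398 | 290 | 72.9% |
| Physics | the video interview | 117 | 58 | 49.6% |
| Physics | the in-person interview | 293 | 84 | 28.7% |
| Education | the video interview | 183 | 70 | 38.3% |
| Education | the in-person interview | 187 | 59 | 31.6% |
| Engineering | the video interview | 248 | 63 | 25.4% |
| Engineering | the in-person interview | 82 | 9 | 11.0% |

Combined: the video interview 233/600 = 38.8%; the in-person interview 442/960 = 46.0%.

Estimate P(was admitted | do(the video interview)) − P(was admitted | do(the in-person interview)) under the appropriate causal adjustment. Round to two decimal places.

+0.12

Department differs across interview formats for reasons unrelated to any effect of the interview format itself, and it separately predicts the outcome — a classic confounder. We must compare within department levels.
Adjusting over the population distribution of department: 0.288·(0.808−0.729) + 0.263·(0.496−0.287) + 0.237·(0.383−0.316) + 0.212·(0.254−0.110) = +0.124.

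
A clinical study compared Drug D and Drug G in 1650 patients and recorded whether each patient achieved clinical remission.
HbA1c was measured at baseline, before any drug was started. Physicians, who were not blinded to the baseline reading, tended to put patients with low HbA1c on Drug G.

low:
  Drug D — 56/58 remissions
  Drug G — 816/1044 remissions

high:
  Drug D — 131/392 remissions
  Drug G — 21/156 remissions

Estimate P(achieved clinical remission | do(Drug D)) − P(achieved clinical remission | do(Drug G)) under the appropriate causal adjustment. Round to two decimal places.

+0.19

Drug D is higher inside every HbA1c stratum but Drug G is higher in aggregate. Whether to stratify depends on how HbA1c relates to the drug.
HbA1c satisfies the back-door criterion: it is not a descendant of the drug, and it blocks the spurious path from drug to outcome. Adjusting for it (i.e., using the within-HbA1c rates) gives the causal effect.
Adjusting over the population distribution of HbA1c: 0.668·(0.966−0.782) + 0.332·(0.334−0.135) = +0.189.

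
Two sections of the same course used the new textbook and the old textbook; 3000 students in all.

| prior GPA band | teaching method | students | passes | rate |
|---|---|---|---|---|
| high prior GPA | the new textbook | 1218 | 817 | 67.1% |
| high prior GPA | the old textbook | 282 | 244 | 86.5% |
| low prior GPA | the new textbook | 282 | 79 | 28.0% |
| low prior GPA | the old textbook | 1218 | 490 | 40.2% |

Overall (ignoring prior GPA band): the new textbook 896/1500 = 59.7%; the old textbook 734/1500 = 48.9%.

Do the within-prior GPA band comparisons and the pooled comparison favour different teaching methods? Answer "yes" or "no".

yes

Within each prior GPA band level (high prior GPA 67.1% vs 86.5%; low prior GPA 28.0% vs 40.2%), the old textbook has the higher rate every time. Pooled: 59.7% vs 48.9% — the new textbook has the higher rate overall. The two comparisons disagree.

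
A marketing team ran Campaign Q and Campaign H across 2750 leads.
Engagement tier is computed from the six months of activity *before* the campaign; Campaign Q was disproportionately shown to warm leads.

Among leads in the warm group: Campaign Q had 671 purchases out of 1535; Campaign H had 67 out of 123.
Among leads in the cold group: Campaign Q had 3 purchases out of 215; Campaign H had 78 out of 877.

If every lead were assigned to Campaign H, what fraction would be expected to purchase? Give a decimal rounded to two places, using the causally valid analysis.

0.36

The imbalance in engagement tier arose from how leads were allocated, not from anything the campaign did; and engagement tier independently affects the outcome. The pooled gap is confounded — condition on engagement tier.
Standardising Campaign H to the population engagement tier mix: 0.603·67/123 + 0.397·78/877 = 0.364.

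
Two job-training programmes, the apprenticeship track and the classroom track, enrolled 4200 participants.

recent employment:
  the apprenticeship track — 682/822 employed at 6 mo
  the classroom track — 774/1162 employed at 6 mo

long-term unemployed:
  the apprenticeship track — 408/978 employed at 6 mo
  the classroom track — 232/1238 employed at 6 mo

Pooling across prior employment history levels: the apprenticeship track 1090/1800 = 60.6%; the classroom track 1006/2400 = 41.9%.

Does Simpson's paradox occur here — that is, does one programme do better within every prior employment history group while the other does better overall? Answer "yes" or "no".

Within each prior employment history level (recent employment 83.0% vs 66.6%; long-term unemployed 41.7% vs 18.7%), the apprenticeship track has the higher rate every time. Pooled: 60.6% vs 41.9% — the apprenticeship track has the higher rate overall. They agree.

no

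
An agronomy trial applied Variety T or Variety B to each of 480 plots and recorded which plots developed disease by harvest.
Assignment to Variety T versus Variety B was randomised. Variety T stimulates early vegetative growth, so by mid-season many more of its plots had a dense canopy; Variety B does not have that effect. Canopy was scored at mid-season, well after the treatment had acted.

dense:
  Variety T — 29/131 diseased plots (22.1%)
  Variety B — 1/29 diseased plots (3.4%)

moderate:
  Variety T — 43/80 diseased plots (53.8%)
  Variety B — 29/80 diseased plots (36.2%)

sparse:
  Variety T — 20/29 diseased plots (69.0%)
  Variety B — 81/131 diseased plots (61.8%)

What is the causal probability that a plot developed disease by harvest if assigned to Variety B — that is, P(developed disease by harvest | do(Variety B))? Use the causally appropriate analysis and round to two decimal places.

0.46

Mid-season canopy is downstream of the variety. One should not condition on a consequence of treatment, so the overall rates are the right comparison.
So P(outcome | do(Variety B)) is just the pooled rate for Variety B: 111/240 = 0.463.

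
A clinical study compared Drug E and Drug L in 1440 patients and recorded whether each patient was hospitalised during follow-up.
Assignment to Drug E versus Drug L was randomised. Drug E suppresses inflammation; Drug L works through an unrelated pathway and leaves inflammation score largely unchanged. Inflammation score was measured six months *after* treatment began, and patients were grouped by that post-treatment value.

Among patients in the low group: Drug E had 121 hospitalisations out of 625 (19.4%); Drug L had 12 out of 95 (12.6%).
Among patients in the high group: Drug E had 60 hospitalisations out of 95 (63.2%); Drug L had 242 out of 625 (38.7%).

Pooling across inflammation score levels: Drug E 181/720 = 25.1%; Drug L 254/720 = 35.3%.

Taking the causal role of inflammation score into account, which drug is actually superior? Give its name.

Drug E

Drug L is lower inside every inflammation score stratum but Drug E is lower in aggregate. Whether to stratify depends on how inflammation score relates to the drug.
Inflammation score is downstream of the drug. One should not condition on a consequence of treatment, so the overall rates are the right comparison.
Pooled: Drug E 25.1% vs Drug L 35.3%; Drug E is lower overall.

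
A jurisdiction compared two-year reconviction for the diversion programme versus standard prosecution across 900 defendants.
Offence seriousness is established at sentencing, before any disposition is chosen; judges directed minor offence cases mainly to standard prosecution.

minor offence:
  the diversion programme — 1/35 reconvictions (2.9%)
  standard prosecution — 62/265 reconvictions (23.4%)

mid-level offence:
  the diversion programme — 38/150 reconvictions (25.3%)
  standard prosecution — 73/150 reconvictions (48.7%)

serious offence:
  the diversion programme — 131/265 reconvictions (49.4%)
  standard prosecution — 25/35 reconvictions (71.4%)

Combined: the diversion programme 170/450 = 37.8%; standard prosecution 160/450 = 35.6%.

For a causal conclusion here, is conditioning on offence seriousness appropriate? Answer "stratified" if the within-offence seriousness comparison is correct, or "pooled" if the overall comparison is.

The offence seriousness-specific comparison favours the diversion programme throughout, but the pooled figures favour standard prosecution. The question is whether to condition on offence seriousness.
The imbalance in offence seriousness arose from how defendants were allocated, not from anything the disposition did; and offence seriousness independently affects the outcome. The pooled gap is confounded — condition on offence seriousness.
Within each level — minor offence: 2.9% vs 23.4%; mid-level offence: 25.3% vs 48.7%; serious offence: 49.4% vs 71.4% — the diversion programme is lower every time.

stratified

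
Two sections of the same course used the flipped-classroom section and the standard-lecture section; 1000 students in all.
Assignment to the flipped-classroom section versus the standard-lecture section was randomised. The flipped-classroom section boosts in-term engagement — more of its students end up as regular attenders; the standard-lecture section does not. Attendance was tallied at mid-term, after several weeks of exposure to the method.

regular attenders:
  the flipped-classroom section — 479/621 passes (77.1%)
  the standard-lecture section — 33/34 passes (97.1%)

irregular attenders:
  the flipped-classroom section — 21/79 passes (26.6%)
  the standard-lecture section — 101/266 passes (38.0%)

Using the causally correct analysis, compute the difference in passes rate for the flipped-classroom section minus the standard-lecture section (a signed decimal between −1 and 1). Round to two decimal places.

+0.27

Mid-term attendance is downstream of the teaching method. One should not condition on a consequence of treatment, so the overall rates are the right comparison.
The causal difference is the pooled difference: 0.714 − 0.447 = +0.268.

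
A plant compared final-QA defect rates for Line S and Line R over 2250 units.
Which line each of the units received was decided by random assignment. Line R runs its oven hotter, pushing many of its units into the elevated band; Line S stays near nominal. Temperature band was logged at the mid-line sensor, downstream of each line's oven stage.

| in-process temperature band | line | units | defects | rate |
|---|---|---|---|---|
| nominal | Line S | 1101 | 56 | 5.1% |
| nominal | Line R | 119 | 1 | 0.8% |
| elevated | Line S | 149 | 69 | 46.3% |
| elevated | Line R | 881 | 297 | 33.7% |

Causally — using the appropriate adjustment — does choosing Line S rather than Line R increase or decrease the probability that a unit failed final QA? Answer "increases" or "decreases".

decreases

Stratifying would compare lines among units the lines themselves sorted into in-process temperature band groups — a form of selection on an intermediate. The unconditioned pooled rates give the total causal effect.
Pooled: Line S 10.0% vs Line R 29.8%; Line S is lower overall.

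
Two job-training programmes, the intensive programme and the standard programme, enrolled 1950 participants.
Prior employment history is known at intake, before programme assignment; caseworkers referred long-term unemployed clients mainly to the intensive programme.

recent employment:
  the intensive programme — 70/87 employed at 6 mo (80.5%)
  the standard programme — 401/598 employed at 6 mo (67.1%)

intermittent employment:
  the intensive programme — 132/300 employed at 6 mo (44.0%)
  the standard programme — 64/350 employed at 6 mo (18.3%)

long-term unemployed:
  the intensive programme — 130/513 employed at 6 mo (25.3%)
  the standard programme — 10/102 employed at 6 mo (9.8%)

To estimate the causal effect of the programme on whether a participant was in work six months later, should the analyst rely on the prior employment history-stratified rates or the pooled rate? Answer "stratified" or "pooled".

stratified

Within every prior employment history level the intensive programme has the higher rate, yet pooled the standard programme does — Simpson's reversal.
Prior employment history satisfies the back-door criterion: it is not a descendant of the programme, and it blocks the spurious path from programme to outcome. Adjusting for it (i.e., using the within-prior employment history rates) gives the causal effect.
Within each level — recent employment: 80.5% vs 67.1%; intermittent employment: 44.0% vs 18.3%; long-term unemployed: 25.3% vs 9.8% — the intensive programme is higher every time.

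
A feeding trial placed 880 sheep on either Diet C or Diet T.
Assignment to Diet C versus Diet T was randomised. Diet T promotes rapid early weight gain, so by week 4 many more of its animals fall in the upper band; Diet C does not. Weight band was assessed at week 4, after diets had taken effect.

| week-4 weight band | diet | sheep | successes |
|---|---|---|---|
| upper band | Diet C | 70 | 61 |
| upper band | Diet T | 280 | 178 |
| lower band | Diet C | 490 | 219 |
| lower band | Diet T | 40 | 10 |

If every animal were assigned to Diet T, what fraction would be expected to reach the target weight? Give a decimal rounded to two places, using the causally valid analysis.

Diet C is higher inside every week-4 weight band stratum but Diet T is higher in aggregate. Whether to stratify depends on how week-4 weight band relates to the diet.
Because the diet influences week-4 weight band, week-4 weight band is a post-treatment mediator, not a confounder. Stratifying on it would bias the estimate; the causal effect is the crude pooled difference.
So P(outcome | do(Diet T)) is just the pooled rate for Diet T: 188/320 = 0.588.

0.59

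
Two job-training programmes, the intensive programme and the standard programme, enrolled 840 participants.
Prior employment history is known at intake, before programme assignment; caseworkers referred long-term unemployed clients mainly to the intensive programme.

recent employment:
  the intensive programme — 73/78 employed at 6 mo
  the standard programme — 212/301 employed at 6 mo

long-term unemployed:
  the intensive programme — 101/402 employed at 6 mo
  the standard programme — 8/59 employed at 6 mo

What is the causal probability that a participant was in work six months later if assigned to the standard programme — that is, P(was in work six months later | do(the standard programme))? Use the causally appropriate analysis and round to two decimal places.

0.39

The stratified and pooled comparisons disagree (the intensive programme wins within each prior employment history; the standard programme wins overall), so the answer turns on the causal role of prior employment history.
Prior employment history differs across programmes for reasons unrelated to any effect of the programme itself, and it separately predicts the outcome — a classic confounder. We must compare within prior employment history levels.
Standardising the standard programme to the population prior employment history mix: 0.451·212/301 + 0.549·8/59 = 0.392.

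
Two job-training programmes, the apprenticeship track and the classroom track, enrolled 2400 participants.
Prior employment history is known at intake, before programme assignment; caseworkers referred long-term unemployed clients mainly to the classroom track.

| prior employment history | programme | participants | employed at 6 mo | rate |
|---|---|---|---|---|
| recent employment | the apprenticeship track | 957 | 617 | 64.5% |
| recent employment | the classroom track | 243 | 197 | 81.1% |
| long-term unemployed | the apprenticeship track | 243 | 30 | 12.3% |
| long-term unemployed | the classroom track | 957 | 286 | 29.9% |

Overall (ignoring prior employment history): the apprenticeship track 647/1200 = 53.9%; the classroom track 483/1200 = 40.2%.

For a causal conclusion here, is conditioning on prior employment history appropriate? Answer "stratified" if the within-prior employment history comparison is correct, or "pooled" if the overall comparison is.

stratified

The stratified and pooled comparisons disagree (the classroom track wins within each prior employment history; the apprenticeship track wins overall), so the answer turns on the causal role of prior employment history.
Nothing the programme does changes prior employment history; the imbalance is an allocation artefact. With prior employment history also predicting the outcome, the pooled figure is confounded, and the within-stratum comparison is the causal one.
Within each level — recent employment: 64.5% vs 81.1%; long-term unemployed: 12.3% vs 29.9% — the classroom track is higher every time.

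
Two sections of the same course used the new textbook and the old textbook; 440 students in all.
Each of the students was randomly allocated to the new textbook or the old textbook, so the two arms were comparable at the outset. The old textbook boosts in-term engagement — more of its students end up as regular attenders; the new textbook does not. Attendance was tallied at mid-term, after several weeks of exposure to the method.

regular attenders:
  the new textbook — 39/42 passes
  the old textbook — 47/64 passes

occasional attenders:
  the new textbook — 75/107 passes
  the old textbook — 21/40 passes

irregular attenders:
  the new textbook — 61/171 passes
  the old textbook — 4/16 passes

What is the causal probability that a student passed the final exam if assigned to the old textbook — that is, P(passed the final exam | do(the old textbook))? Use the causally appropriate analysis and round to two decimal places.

The distribution of mid-term attendance is itself part of what the teaching method does — it is an intermediate outcome. Holding it fixed would remove that part of the effect; the total effect is the pooled difference.
So P(outcome | do(the old textbook)) is just the pooled rate for the old textbook: 72/120 = 0.600.

0.60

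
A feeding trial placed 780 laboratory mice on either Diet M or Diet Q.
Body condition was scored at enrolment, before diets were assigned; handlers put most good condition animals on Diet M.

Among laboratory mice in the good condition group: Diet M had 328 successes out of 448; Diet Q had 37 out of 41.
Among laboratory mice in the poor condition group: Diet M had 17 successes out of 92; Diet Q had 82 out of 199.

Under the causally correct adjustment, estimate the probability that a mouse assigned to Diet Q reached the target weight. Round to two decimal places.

0.72

Starting body condition satisfies the back-door criterion: it is not a descendant of the diet, and it blocks the spurious path from diet to outcome. Adjusting for it (i.e., using the within-starting body condition rates) gives the causal effect.
Standardising Diet Q to the population starting body condition mix: 0.627·37/41 + 0.373·82/199 = 0.719.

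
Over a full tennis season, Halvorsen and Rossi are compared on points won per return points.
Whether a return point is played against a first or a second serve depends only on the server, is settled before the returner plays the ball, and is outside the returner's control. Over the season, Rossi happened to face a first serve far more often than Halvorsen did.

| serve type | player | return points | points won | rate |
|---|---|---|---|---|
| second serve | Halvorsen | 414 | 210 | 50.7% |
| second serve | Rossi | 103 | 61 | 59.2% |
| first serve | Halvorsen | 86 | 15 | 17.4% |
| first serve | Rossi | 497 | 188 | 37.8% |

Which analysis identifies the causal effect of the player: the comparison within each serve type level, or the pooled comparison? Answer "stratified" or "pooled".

Serve type is set before the player has any effect — it is not caused by the player — and it independently drives the outcome. That makes it a confounder, so the causal comparison is within serve type levels.
Within each level — second serve: 50.7% vs 59.2%; first serve: 17.4% vs 37.8% — Rossi is higher every time.

stratified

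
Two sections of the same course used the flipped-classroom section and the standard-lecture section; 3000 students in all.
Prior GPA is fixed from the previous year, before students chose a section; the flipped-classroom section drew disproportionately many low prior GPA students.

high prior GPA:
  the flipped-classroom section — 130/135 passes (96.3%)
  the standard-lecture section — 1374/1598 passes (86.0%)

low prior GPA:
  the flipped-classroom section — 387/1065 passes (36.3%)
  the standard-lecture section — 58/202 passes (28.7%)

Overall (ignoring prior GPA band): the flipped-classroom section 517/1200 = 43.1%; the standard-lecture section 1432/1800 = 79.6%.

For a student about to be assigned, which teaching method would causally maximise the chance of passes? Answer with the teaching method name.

the flipped-classroom section

the flipped-classroom section is higher inside every prior GPA band stratum but the standard-lecture section is higher in aggregate. Whether to stratify depends on how prior GPA band relates to the teaching method.
Prior GPA band is set before the teaching method has any effect — it is not caused by the teaching method — and it independently drives the outcome. That makes it a confounder, so the causal comparison is within prior GPA band levels.
Within each level — high prior GPA: 96.3% vs 86.0%; low prior GPA: 36.3% vs 28.7% — the flipped-classroom section is higher every time.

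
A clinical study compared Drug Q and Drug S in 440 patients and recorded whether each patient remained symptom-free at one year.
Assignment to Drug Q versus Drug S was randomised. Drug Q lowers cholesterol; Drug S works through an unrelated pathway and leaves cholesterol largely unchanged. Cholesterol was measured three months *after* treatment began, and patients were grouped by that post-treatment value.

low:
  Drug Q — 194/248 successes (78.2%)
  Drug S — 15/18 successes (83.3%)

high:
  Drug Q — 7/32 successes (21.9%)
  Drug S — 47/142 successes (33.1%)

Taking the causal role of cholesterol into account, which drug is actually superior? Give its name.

Because the drug influences cholesterol, cholesterol is a post-treatment mediator, not a confounder. Stratifying on it would bias the estimate; the causal effect is the crude pooled difference.
Pooled: Drug Q 71.8% vs Drug S 38.8%; Drug Q is higher overall.

Drug Q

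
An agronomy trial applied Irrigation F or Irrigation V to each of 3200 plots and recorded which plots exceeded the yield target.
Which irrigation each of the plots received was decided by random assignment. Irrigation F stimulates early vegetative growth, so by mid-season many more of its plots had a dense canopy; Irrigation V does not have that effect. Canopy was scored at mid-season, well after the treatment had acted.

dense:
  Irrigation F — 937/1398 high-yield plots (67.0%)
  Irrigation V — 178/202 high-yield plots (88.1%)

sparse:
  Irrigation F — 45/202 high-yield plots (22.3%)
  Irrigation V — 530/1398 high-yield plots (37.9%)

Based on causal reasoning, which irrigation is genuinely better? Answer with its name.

Mid-season canopy is recorded after the irrigation and is itself shifted by it — it sits on the causal path from irrigation to outcome. Conditioning on a mediator would strip out part of the effect we want; the pooled comparison gives the total causal effect.
Pooled: Irrigation F 61.4% vs Irrigation V 44.2%; Irrigation F is higher overall.

Irrigation F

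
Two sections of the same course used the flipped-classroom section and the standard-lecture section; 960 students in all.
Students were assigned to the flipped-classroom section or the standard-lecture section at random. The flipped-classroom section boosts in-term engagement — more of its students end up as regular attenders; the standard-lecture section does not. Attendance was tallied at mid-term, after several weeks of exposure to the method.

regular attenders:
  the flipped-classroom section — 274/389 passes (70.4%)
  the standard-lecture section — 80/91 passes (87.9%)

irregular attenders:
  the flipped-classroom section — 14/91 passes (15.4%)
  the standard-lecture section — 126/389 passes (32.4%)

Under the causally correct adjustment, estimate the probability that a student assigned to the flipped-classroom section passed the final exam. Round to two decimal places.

0.60

The stratified and pooled comparisons disagree (the standard-lecture section wins within each mid-term attendance; the flipped-classroom section wins overall), so the answer turns on the causal role of mid-term attendance.
Mid-term attendance is downstream of the teaching method. One should not condition on a consequence of treatment, so the overall rates are the right comparison.
So P(outcome | do(the flipped-classroom section)) is just the pooled rate for the flipped-classroom section: 288/480 = 0.600.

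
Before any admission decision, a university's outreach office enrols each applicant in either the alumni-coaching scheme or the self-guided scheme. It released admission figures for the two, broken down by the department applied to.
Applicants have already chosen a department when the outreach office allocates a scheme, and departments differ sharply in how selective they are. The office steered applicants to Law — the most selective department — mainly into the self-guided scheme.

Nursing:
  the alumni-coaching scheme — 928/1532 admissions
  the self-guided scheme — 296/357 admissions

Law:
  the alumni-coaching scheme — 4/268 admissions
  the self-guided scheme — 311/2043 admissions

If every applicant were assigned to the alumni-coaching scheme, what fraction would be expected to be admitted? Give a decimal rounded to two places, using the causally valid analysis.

the self-guided scheme is higher inside every department stratum but the alumni-coaching scheme is higher in aggregate. Whether to stratify depends on how department relates to the outreach scheme.
Since department is a pre-existing factor (not a product of the outreach scheme) and it affects the outcome on its own, it is a confounder. The stratified rates, not the pooled rate, identify the causal effect.
Standardising the alumni-coaching scheme to the population department mix: 0.450·928/1532 + 0.550·4/268 = 0.281.

0.28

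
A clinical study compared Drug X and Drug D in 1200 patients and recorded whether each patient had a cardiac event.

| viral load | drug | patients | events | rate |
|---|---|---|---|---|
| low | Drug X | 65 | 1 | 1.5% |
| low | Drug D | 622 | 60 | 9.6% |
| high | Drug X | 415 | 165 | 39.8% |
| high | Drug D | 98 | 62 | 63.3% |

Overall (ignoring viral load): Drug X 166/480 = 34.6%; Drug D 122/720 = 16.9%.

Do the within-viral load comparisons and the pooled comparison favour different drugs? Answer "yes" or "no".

Within each viral load level (low 1.5% vs 9.6%; high 39.8% vs 63.3%), Drug X has the lower rate every time. Pooled: 34.6% vs 16.9% — Drug D has the lower rate overall. The two comparisons disagree.

yes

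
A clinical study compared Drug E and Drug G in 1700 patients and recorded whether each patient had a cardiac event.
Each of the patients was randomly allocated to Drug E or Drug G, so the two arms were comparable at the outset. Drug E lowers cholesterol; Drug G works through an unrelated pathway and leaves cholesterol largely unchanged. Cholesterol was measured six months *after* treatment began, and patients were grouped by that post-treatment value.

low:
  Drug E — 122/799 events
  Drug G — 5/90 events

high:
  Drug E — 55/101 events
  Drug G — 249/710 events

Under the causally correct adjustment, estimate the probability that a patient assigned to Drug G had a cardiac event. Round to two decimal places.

0.32

Cholesterol is downstream of the drug. One should not condition on a consequence of treatment, so the overall rates are the right comparison.
So P(outcome | do(Drug G)) is just the pooled rate for Drug G: 254/800 = 0.318.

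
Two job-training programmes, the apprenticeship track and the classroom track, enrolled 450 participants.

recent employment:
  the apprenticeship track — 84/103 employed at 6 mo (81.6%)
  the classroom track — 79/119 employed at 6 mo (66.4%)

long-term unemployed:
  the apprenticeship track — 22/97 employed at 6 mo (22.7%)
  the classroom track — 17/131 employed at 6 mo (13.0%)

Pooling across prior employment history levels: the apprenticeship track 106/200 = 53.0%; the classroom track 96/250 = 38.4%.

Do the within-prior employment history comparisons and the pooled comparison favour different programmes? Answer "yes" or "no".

Within each prior employment history level (recent employment 81.6% vs 66.4%; long-term unemployed 22.7% vs 13.0%), the apprenticeship track has the higher rate every time. Pooled: 53.0% vs 38.4% — the apprenticeship track has the higher rate overall. They agree.

no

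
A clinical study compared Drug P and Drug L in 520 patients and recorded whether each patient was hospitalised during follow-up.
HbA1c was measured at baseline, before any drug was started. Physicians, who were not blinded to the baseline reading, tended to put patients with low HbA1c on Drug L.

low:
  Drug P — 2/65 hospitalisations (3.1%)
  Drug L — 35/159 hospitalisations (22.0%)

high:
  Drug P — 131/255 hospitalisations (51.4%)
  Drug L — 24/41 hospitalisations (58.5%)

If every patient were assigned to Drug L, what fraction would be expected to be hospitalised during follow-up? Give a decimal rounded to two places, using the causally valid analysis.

0.43

Within every HbA1c level Drug P has the lower rate, yet pooled Drug L does — Simpson's reversal.
HbA1c differs across drugs for reasons unrelated to any effect of the drug itself, and it separately predicts the outcome — a classic confounder. We must compare within HbA1c levels.
Standardising Drug L to the population HbA1c mix: 0.431·35/159 + 0.569·24/41 = 0.428.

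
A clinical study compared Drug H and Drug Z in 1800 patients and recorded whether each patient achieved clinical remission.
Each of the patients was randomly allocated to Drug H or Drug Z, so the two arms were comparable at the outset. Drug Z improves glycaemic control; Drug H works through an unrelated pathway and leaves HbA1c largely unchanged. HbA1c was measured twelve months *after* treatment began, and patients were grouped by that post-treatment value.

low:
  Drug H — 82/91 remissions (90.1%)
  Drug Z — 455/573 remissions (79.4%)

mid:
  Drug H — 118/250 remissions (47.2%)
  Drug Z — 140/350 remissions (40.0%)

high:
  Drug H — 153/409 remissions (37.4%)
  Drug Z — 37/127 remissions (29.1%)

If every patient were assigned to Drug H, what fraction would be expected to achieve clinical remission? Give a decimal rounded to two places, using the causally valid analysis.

0.47

HbA1c lies on the pathway drug → HbA1c → outcome, so adjusting for it blocks the indirect effect. For the total causal effect of drug, use the unadjusted pooled rates.
So P(outcome | do(Drug H)) is just the pooled rate for Drug H: 353/750 = 0.471.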